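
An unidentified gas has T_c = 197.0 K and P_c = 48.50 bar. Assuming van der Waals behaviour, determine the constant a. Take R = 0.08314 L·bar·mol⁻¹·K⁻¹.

From T_c = 8a/(27Rb) and P_c = a/(27b²): a = 27 R² T_c²/(64 P_c).
a = 27×(0.08314)²×(197.0)²/(64×48.50) = 7243.0/3104.0 = 2.333 L²·bar/mol²

a ≈ 2.333 L²·bar/mol²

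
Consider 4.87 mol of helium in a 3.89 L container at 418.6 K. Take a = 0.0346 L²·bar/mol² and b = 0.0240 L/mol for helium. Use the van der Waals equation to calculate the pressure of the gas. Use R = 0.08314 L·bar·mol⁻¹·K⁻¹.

P ≈ 44.87 bar

P = nRT/(V − nb) − a n²/V²
nRT/(V − nb) = (4.87)(0.08314)(418.6)/(3.89 − 4.87×0.0240) = 169.49/3.7731 = 44.921 bar
a n²/V² = (0.0346)(4.87)²/(3.89)² = 0.054229 bar
P = 44.921 − 0.054229 = 44.87 bar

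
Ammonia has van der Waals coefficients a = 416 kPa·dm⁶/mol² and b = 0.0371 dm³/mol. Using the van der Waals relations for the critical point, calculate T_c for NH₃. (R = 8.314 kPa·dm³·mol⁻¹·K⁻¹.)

T_c ≈ 399.6 K

For a van der Waals gas, T_c = 8a/(27Rb).
T_c = 8×416/(27×8.314×0.0371) = 3328.0/8.3281 = 399.6 K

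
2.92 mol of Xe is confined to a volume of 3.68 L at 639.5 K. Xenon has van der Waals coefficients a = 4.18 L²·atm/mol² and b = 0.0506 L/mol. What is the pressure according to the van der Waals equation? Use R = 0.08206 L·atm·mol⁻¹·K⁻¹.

P ≈ 40.75 atm

P = nRT/(V − nb) − a n²/V²
nRT/(V − nb) = (2.92)(0.08206)(639.5)/(3.68 − 2.92×0.0506) = 153.23/3.5322 = 43.381 atm
a n²/V² = (4.18)(2.92)²/(3.68)² = 2.6318 atm
P = 43.381 − 2.6318 = 40.75 atm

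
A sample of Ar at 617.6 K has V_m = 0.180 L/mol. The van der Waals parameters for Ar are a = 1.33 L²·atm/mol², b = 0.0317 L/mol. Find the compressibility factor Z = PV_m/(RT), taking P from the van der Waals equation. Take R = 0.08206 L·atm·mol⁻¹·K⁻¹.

Z ≈ 1.068

P = RT/(V_m − b) − a/V_m² = (0.08206)(617.6)/(0.180 − 0.0317) − 1.33/(0.180)²
  = 50.680/0.14830 − 41.049 = 341.74 − 41.049 = 300.69 atm
Z = PV_m/(RT) = (300.69)(0.180)/((0.08206)(617.6)) = 54.124/50.680 = 1.068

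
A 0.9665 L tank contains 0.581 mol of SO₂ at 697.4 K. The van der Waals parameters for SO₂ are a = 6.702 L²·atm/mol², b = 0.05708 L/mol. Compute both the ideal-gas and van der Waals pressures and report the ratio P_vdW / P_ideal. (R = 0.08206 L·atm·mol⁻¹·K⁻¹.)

P_vdW / P_ideal ≈ 0.9651

Ideal: P_ideal = nRT/V = (0.581)(0.08206)(697.4)/0.9665 = 34.4023 atm
vdW: P = nRT/(V − nb) − a n²/V² = 33.2498/0.933337 − 2.26233/0.934122 = 35.6246 − 2.42188 = 33.2027 atm
Ratio = 33.2027/34.4023 = 0.9651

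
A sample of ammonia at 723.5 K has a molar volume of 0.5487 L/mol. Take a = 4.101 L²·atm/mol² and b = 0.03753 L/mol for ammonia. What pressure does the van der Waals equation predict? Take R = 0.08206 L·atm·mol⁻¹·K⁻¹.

P = RT/(V_m − b) − a/V_m²
RT/(V_m − b) = (0.08206)(723.5)/(0.5487 − 0.03753) = 59.370/0.51117 = 116.15 atm
a/V_m² = 4.101/(0.5487)² = 13.621 atm
P = 116.15 − 13.621 = 102.5 atm

P ≈ 102.5 atm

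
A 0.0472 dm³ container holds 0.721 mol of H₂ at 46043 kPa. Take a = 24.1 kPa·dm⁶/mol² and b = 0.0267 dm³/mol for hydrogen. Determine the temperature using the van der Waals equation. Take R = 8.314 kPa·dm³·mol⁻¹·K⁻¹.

T ≈ 240.9 K

T = (P + a n²/V²)(V − nb)/(nR)
P + a n²/V² = 46043 + (24.1)(0.721)²/(0.0472)² = 51666 kPa
V − nb = 0.0472 − (0.721)(0.0267) = 0.027949 dm³
T = (51666)(0.027949)/((0.721)(8.314)) = 240.9 K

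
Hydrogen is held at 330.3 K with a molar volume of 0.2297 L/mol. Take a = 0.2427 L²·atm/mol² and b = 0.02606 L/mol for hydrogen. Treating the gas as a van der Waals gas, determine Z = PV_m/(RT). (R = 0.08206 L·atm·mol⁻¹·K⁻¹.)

P = RT/(V_m − b) − a/V_m² = (0.08206)(330.3)/(0.2297 − 0.02606) − 0.2427/(0.2297)²
  = 27.104/0.20364 − 4.5999 = 133.10 − 4.5999 = 128.50 atm
Z = PV_m/(RT) = (128.50)(0.2297)/((0.08206)(330.3)) = 29.516/27.104 = 1.089

Z ≈ 1.089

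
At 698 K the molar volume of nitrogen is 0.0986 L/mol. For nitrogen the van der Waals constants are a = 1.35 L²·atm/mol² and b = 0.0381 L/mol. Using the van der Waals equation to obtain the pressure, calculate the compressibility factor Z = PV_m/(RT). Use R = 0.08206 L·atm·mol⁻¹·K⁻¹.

Z ≈ 1.391

P = RT/(V_m − b) − a/V_m² = (0.08206)(698)/(0.0986 − 0.0381) − 1.35/(0.0986)²
  = 57.278/0.060500 − 138.86 = 946.74 − 138.86 = 807.88 atm
Z = PV_m/(RT) = (807.88)(0.0986)/((0.08206)(698)) = 79.657/57.278 = 1.391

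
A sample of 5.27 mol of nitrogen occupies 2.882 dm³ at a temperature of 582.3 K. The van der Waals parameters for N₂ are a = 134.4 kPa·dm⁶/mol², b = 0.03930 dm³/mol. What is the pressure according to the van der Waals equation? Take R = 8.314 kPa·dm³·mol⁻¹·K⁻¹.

P = nRT/(V − nb) − a n²/V²
nRT/(V − nb) = (5.27)(8.314)(582.3)/(2.882 − 5.27×0.03930) = 25513/2.6749 = 9537.9 kPa
a n²/V² = (134.4)(5.27)²/(2.882)² = 449.40 kPa
P = 9537.9 − 449.40 = 9089 kPa

P ≈ 9089 kPa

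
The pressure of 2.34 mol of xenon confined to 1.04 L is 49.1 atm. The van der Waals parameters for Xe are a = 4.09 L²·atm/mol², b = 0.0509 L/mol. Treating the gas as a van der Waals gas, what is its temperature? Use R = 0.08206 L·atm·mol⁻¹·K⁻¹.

T ≈ 334.8 K

T = (P + a n²/V²)(V − nb)/(nR)
P + a n²/V² = 49.1 + (4.09)(2.34)²/(1.04)² = 69.806 atm
V − nb = 1.04 − (2.34)(0.0509) = 0.92089 L
T = (69.806)(0.92089)/((2.34)(0.08206)) = 334.8 K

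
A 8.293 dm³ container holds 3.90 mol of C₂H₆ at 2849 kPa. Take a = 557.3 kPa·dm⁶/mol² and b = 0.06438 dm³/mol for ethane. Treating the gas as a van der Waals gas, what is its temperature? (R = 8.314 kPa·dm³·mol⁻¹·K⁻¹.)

T ≈ 737.2 K

T = (P + a n²/V²)(V − nb)/(nR)
P + a n²/V² = 2849 + (557.3)(3.90)²/(8.293)² = 2972.3 kPa
V − nb = 8.293 − (3.90)(0.06438) = 8.0419 dm³
T = (2972.3)(8.0419)/((3.90)(8.314)) = 737.2 K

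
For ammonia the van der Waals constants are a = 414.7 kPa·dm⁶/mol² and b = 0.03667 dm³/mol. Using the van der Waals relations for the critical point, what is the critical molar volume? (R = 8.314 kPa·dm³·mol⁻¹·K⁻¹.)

For a van der Waals gas, V_m,c = 3b.
V_m,c = 3×0.03667 = 0.1100 dm³/mol

V_m,c ≈ 0.1100 dm³/mol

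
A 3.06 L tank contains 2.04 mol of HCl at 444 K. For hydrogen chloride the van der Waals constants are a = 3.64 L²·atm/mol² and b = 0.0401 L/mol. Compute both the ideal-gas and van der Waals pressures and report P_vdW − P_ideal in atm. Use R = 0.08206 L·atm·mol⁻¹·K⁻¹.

Ideal: P_ideal = nRT/V = (2.04)(0.08206)(444)/3.06 = 24.2898 atm
vdW: P = nRT/(V − nb) − a n²/V² = 74.3267/2.97820 − 15.1482/9.36360 = 24.9569 − 1.61778 = 23.3391 atm
ΔP = 23.3391 − 24.2898 = -0.951 atm

ΔP ≈ -0.951 atm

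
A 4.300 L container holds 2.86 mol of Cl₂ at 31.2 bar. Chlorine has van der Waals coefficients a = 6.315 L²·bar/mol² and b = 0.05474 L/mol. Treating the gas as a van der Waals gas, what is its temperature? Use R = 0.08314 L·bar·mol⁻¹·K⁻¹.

T = (P + a n²/V²)(V − nb)/(nR)
P + a n²/V² = 31.2 + (6.315)(2.86)²/(4.300)² = 33.994 bar
V − nb = 4.300 − (2.86)(0.05474) = 4.1434 L
T = (33.994)(4.1434)/((2.86)(0.08314)) = 592.4 K

T ≈ 592.4 K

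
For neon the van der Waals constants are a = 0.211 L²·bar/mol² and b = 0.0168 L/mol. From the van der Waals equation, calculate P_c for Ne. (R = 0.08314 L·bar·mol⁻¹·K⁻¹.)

P_c ≈ 27.69 bar

For a van der Waals gas, P_c = a/(27b²).
P_c = 0.211/(27×(0.0168)²) = 0.211/0.0076205 = 27.69 bar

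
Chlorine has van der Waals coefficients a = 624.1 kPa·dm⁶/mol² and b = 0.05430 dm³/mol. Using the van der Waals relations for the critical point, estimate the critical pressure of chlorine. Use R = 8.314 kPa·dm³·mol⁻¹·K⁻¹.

For a van der Waals gas, P_c = a/(27b²).
P_c = 624.1/(27×(0.05430)²) = 624.1/0.079609 = 7840 kPa

P_c ≈ 7840 kPa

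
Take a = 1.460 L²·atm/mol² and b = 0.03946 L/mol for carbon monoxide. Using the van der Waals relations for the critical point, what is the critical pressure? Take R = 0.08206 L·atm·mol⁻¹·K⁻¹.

For a van der Waals gas, P_c = a/(27b²).
P_c = 1.460/(27×(0.03946)²) = 1.460/0.042041 = 34.73 atm

P_c ≈ 34.73 atm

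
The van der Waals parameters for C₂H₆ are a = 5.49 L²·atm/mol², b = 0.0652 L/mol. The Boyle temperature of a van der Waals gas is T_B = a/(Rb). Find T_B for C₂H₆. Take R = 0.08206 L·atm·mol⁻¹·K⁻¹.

T_B ≈ 1026 K

For a van der Waals gas the second virial coefficient B₂ = b − a/(RT) vanishes at T_B = a/(Rb).
T_B = 5.49/(0.08206×0.0652) = 5.49/0.0053503 = 1026 K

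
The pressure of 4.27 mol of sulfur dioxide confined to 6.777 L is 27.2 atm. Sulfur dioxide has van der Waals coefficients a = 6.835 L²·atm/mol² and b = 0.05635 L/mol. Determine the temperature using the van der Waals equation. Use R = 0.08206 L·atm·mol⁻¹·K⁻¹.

T = (P + a n²/V²)(V − nb)/(nR)
P + a n²/V² = 27.2 + (6.835)(4.27)²/(6.777)² = 29.913 atm
V − nb = 6.777 − (4.27)(0.05635) = 6.5364 L
T = (29.913)(6.5364)/((4.27)(0.08206)) = 558.0 K

T ≈ 558.0 K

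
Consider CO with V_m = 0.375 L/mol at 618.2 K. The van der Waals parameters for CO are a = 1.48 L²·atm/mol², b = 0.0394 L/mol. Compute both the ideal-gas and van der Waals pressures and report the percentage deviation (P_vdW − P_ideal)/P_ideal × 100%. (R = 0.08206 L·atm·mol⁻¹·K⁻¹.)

Ideal: P_ideal = RT/V_m = (0.08206)(618.2)/0.375 = 135.279 atm
vdW: P = RT/(V_m − b) − a/V_m² = 50.7295/0.335600 − 1.48/0.140625 = 151.161 − 10.5244 = 140.637 atm
% deviation = (140.637 − 135.279)/135.279 × 100% = 3.96%

3.96 %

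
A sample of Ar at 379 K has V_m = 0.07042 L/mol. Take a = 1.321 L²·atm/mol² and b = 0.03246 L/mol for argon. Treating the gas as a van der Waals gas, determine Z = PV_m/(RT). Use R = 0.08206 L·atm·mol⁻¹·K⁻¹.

Z ≈ 1.252

P = RT/(V_m − b) − a/V_m² = (0.08206)(379)/(0.07042 − 0.03246) − 1.321/(0.07042)²
  = 31.101/0.037960 − 266.39 = 819.31 − 266.39 = 552.92 atm
Z = PV_m/(RT) = (552.92)(0.07042)/((0.08206)(379)) = 38.937/31.101 = 1.252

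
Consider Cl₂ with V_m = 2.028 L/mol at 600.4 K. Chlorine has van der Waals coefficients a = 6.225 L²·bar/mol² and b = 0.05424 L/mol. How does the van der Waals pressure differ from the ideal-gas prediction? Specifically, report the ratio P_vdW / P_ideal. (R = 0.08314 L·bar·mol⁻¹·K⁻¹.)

Ideal: P_ideal = RT/V_m = (0.08314)(600.4)/2.028 = 24.6140 bar
vdW: P = RT/(V_m − b) − a/V_m² = 49.9173/1.97376 − 6.225/4.11278 = 25.2905 − 1.51357 = 23.7769 bar
Ratio = 23.7769/24.6140 = 0.9660

P_vdW / P_ideal ≈ 0.9660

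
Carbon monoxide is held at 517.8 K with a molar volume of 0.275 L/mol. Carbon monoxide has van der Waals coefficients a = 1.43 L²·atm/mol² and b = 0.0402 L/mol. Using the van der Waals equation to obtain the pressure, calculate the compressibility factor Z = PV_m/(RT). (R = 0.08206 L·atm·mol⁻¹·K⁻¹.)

Z ≈ 1.049

P = RT/(V_m − b) − a/V_m² = (0.08206)(517.8)/(0.275 − 0.0402) − 1.43/(0.275)²
  = 42.491/0.23480 − 18.909 = 180.97 − 18.909 = 162.06 atm
Z = PV_m/(RT) = (162.06)(0.275)/((0.08206)(517.8)) = 44.567/42.491 = 1.049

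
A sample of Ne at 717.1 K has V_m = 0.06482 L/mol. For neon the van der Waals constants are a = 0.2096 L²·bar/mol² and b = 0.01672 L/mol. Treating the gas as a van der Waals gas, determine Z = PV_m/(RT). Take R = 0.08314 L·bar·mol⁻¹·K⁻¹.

P = RT/(V_m − b) − a/V_m² = (0.08314)(717.1)/(0.06482 − 0.01672) − 0.2096/(0.06482)²
  = 59.620/0.048100 − 49.885 = 1239.5 − 49.885 = 1189.6 bar
Z = PV_m/(RT) = (1189.6)(0.06482)/((0.08314)(717.1)) = 77.110/59.620 = 1.293

Z ≈ 1.293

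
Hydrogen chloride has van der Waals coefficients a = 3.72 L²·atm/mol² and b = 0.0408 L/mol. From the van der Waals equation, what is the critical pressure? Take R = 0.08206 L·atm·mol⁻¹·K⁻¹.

For a van der Waals gas, P_c = a/(27b²).
P_c = 3.72/(27×(0.0408)²) = 3.72/0.044945 = 82.77 atm

P_c ≈ 82.77 atm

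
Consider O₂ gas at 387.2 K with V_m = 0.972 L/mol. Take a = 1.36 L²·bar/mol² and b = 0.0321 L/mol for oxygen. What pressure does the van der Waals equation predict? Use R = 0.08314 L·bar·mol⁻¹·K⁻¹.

P ≈ 32.81 bar

P = RT/(V_m − b) − a/V_m²
RT/(V_m − b) = (0.08314)(387.2)/(0.972 − 0.0321) = 32.192/0.93990 = 34.250 bar
a/V_m² = 1.36/(0.972)² = 1.4395 bar
P = 34.250 − 1.4395 = 32.81 bar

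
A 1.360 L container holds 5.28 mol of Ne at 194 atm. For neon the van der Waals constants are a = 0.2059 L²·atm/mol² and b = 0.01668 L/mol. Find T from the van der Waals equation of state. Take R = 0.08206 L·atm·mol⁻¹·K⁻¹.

T ≈ 578.6 K

T = (P + a n²/V²)(V − nb)/(nR)
P + a n²/V² = 194 + (0.2059)(5.28)²/(1.360)² = 197.10 atm
V − nb = 1.360 − (5.28)(0.01668) = 1.2719 L
T = (197.10)(1.2719)/((5.28)(0.08206)) = 578.6 K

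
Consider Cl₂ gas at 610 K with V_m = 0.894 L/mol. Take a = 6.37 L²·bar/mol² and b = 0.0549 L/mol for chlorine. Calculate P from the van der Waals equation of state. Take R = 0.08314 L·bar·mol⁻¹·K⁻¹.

P ≈ 52.47 bar

P = RT/(V_m − b) − a/V_m²
RT/(V_m − b) = (0.08314)(610)/(0.894 − 0.0549) = 50.715/0.83910 = 60.440 bar
a/V_m² = 6.37/(0.894)² = 7.9701 bar
P = 60.440 − 7.9701 = 52.47 bar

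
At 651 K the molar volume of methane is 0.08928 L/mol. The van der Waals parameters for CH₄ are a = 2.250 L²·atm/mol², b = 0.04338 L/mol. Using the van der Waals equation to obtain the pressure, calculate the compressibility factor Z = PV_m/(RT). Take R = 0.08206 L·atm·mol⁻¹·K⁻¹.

Z ≈ 1.473

P = RT/(V_m − b) − a/V_m² = (0.08206)(651)/(0.08928 − 0.04338) − 2.250/(0.08928)²
  = 53.421/0.045900 − 282.28 = 1163.9 − 282.28 = 881.6 atm
Z = PV_m/(RT) = (881.6)(0.08928)/((0.08206)(651)) = 78.709/53.421 = 1.473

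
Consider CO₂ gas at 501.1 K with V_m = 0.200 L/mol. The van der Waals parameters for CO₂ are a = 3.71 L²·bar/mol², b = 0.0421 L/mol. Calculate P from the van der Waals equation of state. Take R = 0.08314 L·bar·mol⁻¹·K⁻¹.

P = RT/(V_m − b) − a/V_m²
RT/(V_m − b) = (0.08314)(501.1)/(0.200 − 0.0421) = 41.661/0.15790 = 263.84 bar
a/V_m² = 3.71/(0.200)² = 92.750 bar
P = 263.84 − 92.750 = 171.1 bar

P ≈ 171.1 bar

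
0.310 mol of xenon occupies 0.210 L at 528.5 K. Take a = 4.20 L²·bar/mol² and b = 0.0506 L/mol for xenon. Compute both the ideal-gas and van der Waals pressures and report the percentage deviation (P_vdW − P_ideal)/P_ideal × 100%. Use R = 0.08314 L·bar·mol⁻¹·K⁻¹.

-6.04 %

Ideal: P_ideal = nRT/V = (0.310)(0.08314)(528.5)/0.210 = 64.8631 bar
vdW: P = nRT/(V − nb) − a n²/V² = 13.6212/0.194314 − 0.403620/0.0441000 = 70.0989 − 9.15238 = 60.9465 bar
% deviation = (60.9465 − 64.8631)/64.8631 × 100% = -6.04%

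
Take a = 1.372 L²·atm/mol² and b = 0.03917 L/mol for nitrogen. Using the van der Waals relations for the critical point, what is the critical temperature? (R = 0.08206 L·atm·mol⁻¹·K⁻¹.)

T_c ≈ 126.5 K

For a van der Waals gas, T_c = 8a/(27Rb).
T_c = 8×1.372/(27×0.08206×0.03917) = 10.976/0.086786 = 126.5 K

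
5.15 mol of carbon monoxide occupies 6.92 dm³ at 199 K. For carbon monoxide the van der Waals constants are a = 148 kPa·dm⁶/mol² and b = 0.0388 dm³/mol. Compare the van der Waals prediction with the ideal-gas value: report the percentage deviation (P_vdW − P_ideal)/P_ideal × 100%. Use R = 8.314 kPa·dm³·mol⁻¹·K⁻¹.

Ideal: P_ideal = nRT/V = (5.15)(8.314)(199)/6.92 = 1231.30 kPa
vdW: P = nRT/(V − nb) − a n²/V² = 8520.60/6.72018 − 3925.33/47.8864 = 1267.91 − 81.9717 = 1185.94 kPa
% deviation = (1185.94 − 1231.30)/1231.30 × 100% = -3.68%

-3.68 %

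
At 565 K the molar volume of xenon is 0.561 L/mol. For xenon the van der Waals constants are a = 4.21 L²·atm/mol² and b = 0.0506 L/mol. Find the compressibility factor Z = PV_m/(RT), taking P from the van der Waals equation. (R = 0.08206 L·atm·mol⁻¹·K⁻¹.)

P = RT/(V_m − b) − a/V_m² = (0.08206)(565)/(0.561 − 0.0506) − 4.21/(0.561)²
  = 46.364/0.51040 − 13.377 = 90.839 − 13.377 = 77.462 atm
Z = PV_m/(RT) = (77.462)(0.561)/((0.08206)(565)) = 43.456/46.364 = 0.9373

Z ≈ 0.9373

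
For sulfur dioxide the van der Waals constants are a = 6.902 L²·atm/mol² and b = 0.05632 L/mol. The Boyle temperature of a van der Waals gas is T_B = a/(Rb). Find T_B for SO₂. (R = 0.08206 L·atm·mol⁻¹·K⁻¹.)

T_B ≈ 1493 K

For a van der Waals gas the second virial coefficient B₂ = b − a/(RT) vanishes at T_B = a/(Rb).
T_B = 6.902/(0.08206×0.05632) = 6.902/0.0046216 = 1493 K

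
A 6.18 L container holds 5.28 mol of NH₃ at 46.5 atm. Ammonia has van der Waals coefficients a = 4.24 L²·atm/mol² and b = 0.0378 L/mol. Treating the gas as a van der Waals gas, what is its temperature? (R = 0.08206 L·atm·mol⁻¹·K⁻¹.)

T ≈ 684.5 K

T = (P + a n²/V²)(V − nb)/(nR)
P + a n²/V² = 46.5 + (4.24)(5.28)²/(6.18)² = 49.595 atm
V − nb = 6.18 − (5.28)(0.0378) = 5.9804 L
T = (49.595)(5.9804)/((5.28)(0.08206)) = 684.5 K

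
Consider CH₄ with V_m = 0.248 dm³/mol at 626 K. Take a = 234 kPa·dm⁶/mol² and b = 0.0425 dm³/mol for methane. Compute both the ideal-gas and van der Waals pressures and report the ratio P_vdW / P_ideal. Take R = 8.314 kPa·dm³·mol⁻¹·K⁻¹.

P_vdW / P_ideal ≈ 1.026

Ideal: P_ideal = RT/V_m = (8.314)(626)/0.248 = 20986.1 kPa
vdW: P = RT/(V_m − b) − a/V_m² = 5204.56/0.205500 − 234/0.0615040 = 25326.3 − 3804.63 = 21521.7 kPa
Ratio = 21521.7/20986.1 = 1.026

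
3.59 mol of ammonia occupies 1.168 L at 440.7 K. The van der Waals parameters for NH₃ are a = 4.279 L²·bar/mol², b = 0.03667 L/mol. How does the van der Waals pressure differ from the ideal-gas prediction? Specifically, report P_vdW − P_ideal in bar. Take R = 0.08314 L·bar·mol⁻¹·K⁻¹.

ΔP ≈ -26.12 bar

Ideal: P_ideal = nRT/V = (3.59)(0.08314)(440.7)/1.168 = 112.617 bar
vdW: P = nRT/(V − nb) − a n²/V² = 131.537/1.03635 − 55.1482/1.36422 = 126.923 − 40.4247 = 86.498 bar
ΔP = 86.498 − 112.617 = -26.12 bar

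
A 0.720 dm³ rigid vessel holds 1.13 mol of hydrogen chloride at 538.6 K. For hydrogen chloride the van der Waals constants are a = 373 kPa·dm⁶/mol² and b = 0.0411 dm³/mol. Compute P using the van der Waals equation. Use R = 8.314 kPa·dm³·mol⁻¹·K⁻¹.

P = nRT/(V − nb) − a n²/V²
nRT/(V − nb) = (1.13)(8.314)(538.6)/(0.720 − 1.13×0.0411) = 5060.1/0.67356 = 7512.5 kPa
a n²/V² = (373)(1.13)²/(0.720)² = 918.76 kPa
P = 7512.5 − 918.76 = 6594 kPa

P ≈ 6594 kPa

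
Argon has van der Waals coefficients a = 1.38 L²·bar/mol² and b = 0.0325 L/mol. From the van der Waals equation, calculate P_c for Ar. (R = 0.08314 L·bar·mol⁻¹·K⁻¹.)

For a van der Waals gas, P_c = a/(27b²).
P_c = 1.38/(27×(0.0325)²) = 1.38/0.028519 = 48.39 bar

P_c ≈ 48.39 bar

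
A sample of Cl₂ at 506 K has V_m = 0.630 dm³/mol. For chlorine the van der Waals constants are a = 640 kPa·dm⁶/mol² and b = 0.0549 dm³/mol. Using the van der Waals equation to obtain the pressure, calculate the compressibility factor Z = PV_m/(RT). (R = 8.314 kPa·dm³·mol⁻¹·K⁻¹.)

Z ≈ 0.8540

P = RT/(V_m − b) − a/V_m² = (8.314)(506)/(0.630 − 0.0549) − 640/(0.630)²
  = 4206.9/0.57510 − 1612.5 = 7315.1 − 1612.5 = 5702.6 kPa
Z = PV_m/(RT) = (5702.6)(0.630)/((8.314)(506)) = 3592.6/4206.9 = 0.8540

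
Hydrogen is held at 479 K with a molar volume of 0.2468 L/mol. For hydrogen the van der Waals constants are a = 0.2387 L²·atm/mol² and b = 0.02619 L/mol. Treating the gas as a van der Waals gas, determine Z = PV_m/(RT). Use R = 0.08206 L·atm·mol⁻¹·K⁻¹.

P = RT/(V_m − b) − a/V_m² = (0.08206)(479)/(0.2468 − 0.02619) − 0.2387/(0.2468)²
  = 39.307/0.22061 − 3.9189 = 178.17 − 3.9189 = 174.25 atm
Z = PV_m/(RT) = (174.25)(0.2468)/((0.08206)(479)) = 43.005/39.307 = 1.094

Z ≈ 1.094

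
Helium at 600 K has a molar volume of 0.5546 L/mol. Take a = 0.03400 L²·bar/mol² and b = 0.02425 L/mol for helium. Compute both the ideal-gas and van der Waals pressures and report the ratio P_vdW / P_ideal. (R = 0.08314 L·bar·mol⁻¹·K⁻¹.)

Ideal: P_ideal = RT/V_m = (0.08314)(600)/0.5546 = 89.9459 bar
vdW: P = RT/(V_m − b) − a/V_m² = 49.8840/0.530350 − 0.03400/0.307581 = 94.0586 − 0.110540 = 93.9481 bar
Ratio = 93.9481/89.9459 = 1.044

P_vdW / P_ideal ≈ 1.044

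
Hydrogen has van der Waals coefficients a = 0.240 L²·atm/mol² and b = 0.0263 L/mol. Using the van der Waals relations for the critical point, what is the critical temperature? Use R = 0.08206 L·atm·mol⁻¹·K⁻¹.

T_c ≈ 32.95 K

For a van der Waals gas, T_c = 8a/(27Rb).
T_c = 8×0.240/(27×0.08206×0.0263) = 1.9200/0.058271 = 32.95 K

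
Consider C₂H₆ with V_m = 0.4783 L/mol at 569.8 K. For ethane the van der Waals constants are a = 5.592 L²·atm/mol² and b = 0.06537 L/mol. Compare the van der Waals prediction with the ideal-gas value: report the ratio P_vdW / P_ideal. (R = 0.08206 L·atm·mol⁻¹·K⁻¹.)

P_vdW / P_ideal ≈ 0.9083

Ideal: P_ideal = RT/V_m = (0.08206)(569.8)/0.4783 = 97.7583 atm
vdW: P = RT/(V_m − b) − a/V_m² = 46.7578/0.412930 − 5.592/0.228771 = 113.234 − 24.4437 = 88.790 atm
Ratio = 88.790/97.7583 = 0.9083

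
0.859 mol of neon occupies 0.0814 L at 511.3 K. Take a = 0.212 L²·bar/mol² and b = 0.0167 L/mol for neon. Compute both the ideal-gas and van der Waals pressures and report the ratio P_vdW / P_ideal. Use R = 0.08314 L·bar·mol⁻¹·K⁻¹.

P_vdW / P_ideal ≈ 1.161

Ideal: P_ideal = nRT/V = (0.859)(0.08314)(511.3)/0.0814 = 448.595 bar
vdW: P = nRT/(V − nb) − a n²/V² = 36.5156/0.0670547 − 0.156431/0.00662596 = 544.564 − 23.6088 = 520.955 bar
Ratio = 520.955/448.595 = 1.161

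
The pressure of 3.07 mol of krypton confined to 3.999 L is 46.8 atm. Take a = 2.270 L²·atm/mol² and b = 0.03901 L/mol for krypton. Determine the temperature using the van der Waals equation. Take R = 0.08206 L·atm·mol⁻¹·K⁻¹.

T ≈ 741.2 K

T = (P + a n²/V²)(V − nb)/(nR)
P + a n²/V² = 46.8 + (2.270)(3.07)²/(3.999)² = 48.138 atm
V − nb = 3.999 − (3.07)(0.03901) = 3.8792 L
T = (48.138)(3.8792)/((3.07)(0.08206)) = 741.2 K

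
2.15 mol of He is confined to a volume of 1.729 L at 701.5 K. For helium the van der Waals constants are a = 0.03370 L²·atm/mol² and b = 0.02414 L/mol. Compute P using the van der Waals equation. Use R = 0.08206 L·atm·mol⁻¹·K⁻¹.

P = nRT/(V − nb) − a n²/V²
nRT/(V − nb) = (2.15)(0.08206)(701.5)/(1.729 − 2.15×0.02414) = 123.76/1.6771 = 73.794 atm
a n²/V² = (0.03370)(2.15)²/(1.729)² = 0.052109 atm
P = 73.794 − 0.052109 = 73.74 atm

P ≈ 73.74 atm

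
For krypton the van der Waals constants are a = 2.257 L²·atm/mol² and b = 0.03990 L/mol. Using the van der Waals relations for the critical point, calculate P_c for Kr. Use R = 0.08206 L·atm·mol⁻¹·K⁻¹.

P_c ≈ 52.51 atm

For a van der Waals gas, P_c = a/(27b²).
P_c = 2.257/(27×(0.03990)²) = 2.257/0.042984 = 52.51 atm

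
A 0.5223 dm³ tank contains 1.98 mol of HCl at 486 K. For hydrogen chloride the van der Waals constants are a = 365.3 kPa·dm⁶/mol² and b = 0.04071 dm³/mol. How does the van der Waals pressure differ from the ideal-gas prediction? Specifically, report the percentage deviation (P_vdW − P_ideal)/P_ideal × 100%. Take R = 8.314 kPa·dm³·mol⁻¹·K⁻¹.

-16.02 %

Ideal: P_ideal = nRT/V = (1.98)(8.314)(486)/0.5223 = 15317.6 kPa
vdW: P = nRT/(V − nb) − a n²/V² = 8000.40/0.441694 − 1432.12/0.272797 = 18113.0 − 5249.76 = 12863.2 kPa
% deviation = (12863.2 − 15317.6)/15317.6 × 100% = -16.02%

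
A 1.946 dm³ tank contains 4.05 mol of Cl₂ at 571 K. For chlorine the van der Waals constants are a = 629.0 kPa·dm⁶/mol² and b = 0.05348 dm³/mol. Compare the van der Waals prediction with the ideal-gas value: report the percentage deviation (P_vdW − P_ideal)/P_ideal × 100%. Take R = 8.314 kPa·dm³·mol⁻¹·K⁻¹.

Ideal: P_ideal = nRT/V = (4.05)(8.314)(571)/1.946 = 9880.03 kPa
vdW: P = nRT/(V − nb) − a n²/V² = 19226.5/1.72941 − 10317.2/3.78692 = 11117.4 − 2724.43 = 8393.0 kPa
% deviation = (8393.0 − 9880.03)/9880.03 × 100% = -15.05%

-15.05 %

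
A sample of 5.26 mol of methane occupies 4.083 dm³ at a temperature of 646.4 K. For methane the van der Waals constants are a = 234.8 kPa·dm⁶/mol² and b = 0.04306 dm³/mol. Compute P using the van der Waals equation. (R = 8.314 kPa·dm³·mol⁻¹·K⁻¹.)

P ≈ 6940 kPa

P = nRT/(V − nb) − a n²/V²
nRT/(V − nb) = (5.26)(8.314)(646.4)/(4.083 − 5.26×0.04306) = 28268/3.8565 = 7330.0 kPa
a n²/V² = (234.8)(5.26)²/(4.083)² = 389.68 kPa
P = 7330.0 − 389.68 = 6940 kPa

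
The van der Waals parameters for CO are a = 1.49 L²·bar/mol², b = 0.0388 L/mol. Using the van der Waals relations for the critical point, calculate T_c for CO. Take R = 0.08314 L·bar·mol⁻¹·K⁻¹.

For a van der Waals gas, T_c = 8a/(27Rb).
T_c = 8×1.49/(27×0.08314×0.0388) = 11.920/0.087097 = 136.9 K

T_c ≈ 136.9 K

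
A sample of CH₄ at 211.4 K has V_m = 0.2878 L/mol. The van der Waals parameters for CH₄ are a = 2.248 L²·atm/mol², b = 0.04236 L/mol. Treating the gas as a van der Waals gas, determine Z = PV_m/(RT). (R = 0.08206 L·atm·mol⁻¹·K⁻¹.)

Z ≈ 0.7223

P = RT/(V_m − b) − a/V_m² = (0.08206)(211.4)/(0.2878 − 0.04236) − 2.248/(0.2878)²
  = 17.347/0.24544 − 27.140 = 70.677 − 27.140 = 43.537 atm
Z = PV_m/(RT) = (43.537)(0.2878)/((0.08206)(211.4)) = 12.530/17.347 = 0.7223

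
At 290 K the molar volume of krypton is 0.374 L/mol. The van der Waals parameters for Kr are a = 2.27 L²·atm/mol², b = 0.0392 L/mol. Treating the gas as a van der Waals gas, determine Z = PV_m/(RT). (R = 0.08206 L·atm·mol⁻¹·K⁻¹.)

Z ≈ 0.8620

P = RT/(V_m − b) − a/V_m² = (0.08206)(290)/(0.374 − 0.0392) − 2.27/(0.374)²
  = 23.797/0.33480 − 16.229 = 71.078 − 16.229 = 54.849 atm
Z = PV_m/(RT) = (54.849)(0.374)/((0.08206)(290)) = 20.514/23.797 = 0.8620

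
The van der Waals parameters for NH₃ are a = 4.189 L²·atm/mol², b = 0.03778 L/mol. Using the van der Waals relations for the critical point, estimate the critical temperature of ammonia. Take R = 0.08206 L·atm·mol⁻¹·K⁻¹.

For a van der Waals gas, T_c = 8a/(27Rb).
T_c = 8×4.189/(27×0.08206×0.03778) = 33.512/0.083706 = 400.4 K

T_c ≈ 400.4 K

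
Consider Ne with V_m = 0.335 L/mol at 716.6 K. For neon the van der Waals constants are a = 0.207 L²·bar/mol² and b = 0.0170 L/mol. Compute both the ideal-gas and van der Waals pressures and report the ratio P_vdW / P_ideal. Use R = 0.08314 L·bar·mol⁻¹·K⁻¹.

Ideal: P_ideal = RT/V_m = (0.08314)(716.6)/0.335 = 177.845 bar
vdW: P = RT/(V_m − b) − a/V_m² = 59.5781/0.318000 − 0.207/0.112225 = 187.353 − 1.84451 = 185.508 bar
Ratio = 185.508/177.845 = 1.043

P_vdW / P_ideal ≈ 1.043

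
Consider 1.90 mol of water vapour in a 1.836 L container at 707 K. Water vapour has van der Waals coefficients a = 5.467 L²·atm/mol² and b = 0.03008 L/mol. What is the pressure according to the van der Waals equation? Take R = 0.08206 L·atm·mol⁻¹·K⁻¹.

P ≈ 56.11 atm

P = nRT/(V − nb) − a n²/V²
nRT/(V − nb) = (1.90)(0.08206)(707)/(1.836 − 1.90×0.03008) = 110.23/1.7788 = 61.969 atm
a n²/V² = (5.467)(1.90)²/(1.836)² = 5.8548 atm
P = 61.969 − 5.8548 = 56.11 atm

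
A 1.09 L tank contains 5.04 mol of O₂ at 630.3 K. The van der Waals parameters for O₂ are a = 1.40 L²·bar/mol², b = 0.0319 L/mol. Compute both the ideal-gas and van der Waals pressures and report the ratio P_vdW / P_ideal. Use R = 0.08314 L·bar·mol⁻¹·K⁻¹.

P_vdW / P_ideal ≈ 1.049

Ideal: P_ideal = nRT/V = (5.04)(0.08314)(630.3)/1.09 = 242.304 bar
vdW: P = nRT/(V − nb) − a n²/V² = 264.112/0.929224 − 35.5622/1.18810 = 284.229 − 29.9320 = 254.297 bar
Ratio = 254.297/242.304 = 1.049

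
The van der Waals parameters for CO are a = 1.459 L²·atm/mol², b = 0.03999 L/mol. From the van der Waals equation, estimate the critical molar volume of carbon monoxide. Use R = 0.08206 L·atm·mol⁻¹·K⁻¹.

V_m,c ≈ 0.1200 L/mol

For a van der Waals gas, V_m,c = 3b.
V_m,c = 3×0.03999 = 0.1200 L/mol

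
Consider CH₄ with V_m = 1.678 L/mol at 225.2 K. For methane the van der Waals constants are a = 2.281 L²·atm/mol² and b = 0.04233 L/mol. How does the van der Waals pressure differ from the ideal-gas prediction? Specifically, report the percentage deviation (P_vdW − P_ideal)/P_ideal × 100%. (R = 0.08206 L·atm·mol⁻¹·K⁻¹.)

-4.77 %

Ideal: P_ideal = RT/V_m = (0.08206)(225.2)/1.678 = 11.0131 atm
vdW: P = RT/(V_m − b) − a/V_m² = 18.4799/1.63567 − 2.281/2.81568 = 11.2981 − 0.810106 = 10.4880 atm
% deviation = (10.4880 − 11.0131)/11.0131 × 100% = -4.77%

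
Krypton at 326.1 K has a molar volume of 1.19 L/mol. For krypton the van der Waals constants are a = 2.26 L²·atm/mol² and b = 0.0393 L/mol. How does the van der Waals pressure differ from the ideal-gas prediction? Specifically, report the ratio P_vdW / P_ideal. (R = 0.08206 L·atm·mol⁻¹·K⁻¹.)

P_vdW / P_ideal ≈ 0.9632

Ideal: P_ideal = RT/V_m = (0.08206)(326.1)/1.19 = 22.4872 atm
vdW: P = RT/(V_m − b) − a/V_m² = 26.7598/1.15070 − 2.26/1.41610 = 23.2552 − 1.59593 = 21.6593 atm
Ratio = 21.6593/22.4872 = 0.9632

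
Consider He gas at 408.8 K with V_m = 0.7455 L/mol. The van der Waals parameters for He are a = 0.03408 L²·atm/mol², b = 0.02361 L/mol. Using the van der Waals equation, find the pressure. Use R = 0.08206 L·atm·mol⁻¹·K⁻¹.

P = RT/(V_m − b) − a/V_m²
RT/(V_m − b) = (0.08206)(408.8)/(0.7455 − 0.02361) = 33.546/0.72189 = 46.470 atm
a/V_m² = 0.03408/(0.7455)² = 0.061320 atm
P = 46.470 − 0.061320 = 46.41 atm

P ≈ 46.41 atm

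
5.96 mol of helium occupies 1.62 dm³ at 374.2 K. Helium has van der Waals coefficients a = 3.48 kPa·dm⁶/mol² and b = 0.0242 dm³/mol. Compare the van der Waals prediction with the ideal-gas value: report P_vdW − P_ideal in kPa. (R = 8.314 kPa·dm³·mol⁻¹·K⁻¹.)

Ideal: P_ideal = nRT/V = (5.96)(8.314)(374.2)/1.62 = 11445.8 kPa
vdW: P = nRT/(V − nb) − a n²/V² = 18542.1/1.47577 − 123.615/2.62440 = 12564.4 − 47.1022 = 12517.3 kPa
ΔP = 12517.3 − 11445.8 = 1072 kPa

ΔP ≈ 1072 kPa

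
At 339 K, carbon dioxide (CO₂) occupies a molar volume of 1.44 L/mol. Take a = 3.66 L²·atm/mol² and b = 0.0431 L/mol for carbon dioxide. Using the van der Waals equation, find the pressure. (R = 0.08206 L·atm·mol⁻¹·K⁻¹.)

P ≈ 18.15 atm

P = RT/(V_m − b) − a/V_m²
RT/(V_m − b) = (0.08206)(339)/(1.44 − 0.0431) = 27.818/1.3969 = 19.914 atm
a/V_m² = 3.66/(1.44)² = 1.7650 atm
P = 19.914 − 1.7650 = 18.15 atm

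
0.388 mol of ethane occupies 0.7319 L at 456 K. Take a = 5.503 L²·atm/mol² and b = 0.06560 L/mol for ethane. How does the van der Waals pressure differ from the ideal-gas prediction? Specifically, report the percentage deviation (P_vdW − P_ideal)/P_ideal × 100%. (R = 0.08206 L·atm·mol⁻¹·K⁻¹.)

-4.19 %

Ideal: P_ideal = nRT/V = (0.388)(0.08206)(456)/0.7319 = 19.8370 atm
vdW: P = nRT/(V − nb) − a n²/V² = 14.5187/0.706447 − 0.828444/0.535678 = 20.5517 − 1.54653 = 19.0052 atm
% deviation = (19.0052 − 19.8370)/19.8370 × 100% = -4.19%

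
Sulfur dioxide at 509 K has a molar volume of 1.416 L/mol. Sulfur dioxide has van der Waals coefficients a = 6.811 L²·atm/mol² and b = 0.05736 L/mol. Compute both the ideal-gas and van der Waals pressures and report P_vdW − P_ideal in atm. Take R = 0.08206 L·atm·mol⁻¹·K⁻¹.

Ideal: P_ideal = RT/V_m = (0.08206)(509)/1.416 = 29.4976 atm
vdW: P = RT/(V_m − b) − a/V_m² = 41.7685/1.35864 − 6.811/2.00506 = 30.7429 − 3.39691 = 27.3460 atm
ΔP = 27.3460 − 29.4976 = -2.152 atm

ΔP ≈ -2.152 atm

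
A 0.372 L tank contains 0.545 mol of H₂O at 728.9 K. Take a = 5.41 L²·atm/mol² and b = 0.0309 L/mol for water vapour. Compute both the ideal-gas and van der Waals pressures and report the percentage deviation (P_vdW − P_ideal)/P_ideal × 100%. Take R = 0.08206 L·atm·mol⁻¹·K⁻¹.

-8.51 %

Ideal: P_ideal = nRT/V = (0.545)(0.08206)(728.9)/0.372 = 87.6300 atm
vdW: P = nRT/(V − nb) − a n²/V² = 32.5984/0.355160 − 1.60691/0.138384 = 91.7851 − 11.6120 = 80.1731 atm
% deviation = (80.1731 − 87.6300)/87.6300 × 100% = -8.51%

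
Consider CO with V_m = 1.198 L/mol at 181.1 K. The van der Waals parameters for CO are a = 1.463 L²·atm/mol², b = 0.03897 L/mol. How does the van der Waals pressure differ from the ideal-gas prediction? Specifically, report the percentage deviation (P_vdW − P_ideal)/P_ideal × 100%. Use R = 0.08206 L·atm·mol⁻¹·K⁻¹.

-4.86 %

Ideal: P_ideal = RT/V_m = (0.08206)(181.1)/1.198 = 12.4049 atm
vdW: P = RT/(V_m − b) − a/V_m² = 14.8611/1.15903 − 1.463/1.43520 = 12.8220 − 1.01937 = 11.8026 atm
% deviation = (11.8026 − 12.4049)/12.4049 × 100% = -4.86%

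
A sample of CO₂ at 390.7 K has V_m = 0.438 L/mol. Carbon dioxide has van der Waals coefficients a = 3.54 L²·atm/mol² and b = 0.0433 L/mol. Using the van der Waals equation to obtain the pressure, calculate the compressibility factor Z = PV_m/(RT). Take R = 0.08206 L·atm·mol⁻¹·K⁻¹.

P = RT/(V_m − b) − a/V_m² = (0.08206)(390.7)/(0.438 − 0.0433) − 3.54/(0.438)²
  = 32.061/0.39470 − 18.452 = 81.229 − 18.452 = 62.777 atm
Z = PV_m/(RT) = (62.777)(0.438)/((0.08206)(390.7)) = 27.496/32.061 = 0.8576

Z ≈ 0.8576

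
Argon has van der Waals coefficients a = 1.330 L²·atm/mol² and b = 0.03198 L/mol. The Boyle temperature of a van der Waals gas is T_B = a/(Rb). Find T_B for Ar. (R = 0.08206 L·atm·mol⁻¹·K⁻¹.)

T_B ≈ 506.8 K

For a van der Waals gas the second virial coefficient B₂ = b − a/(RT) vanishes at T_B = a/(Rb).
T_B = 1.330/(0.08206×0.03198) = 1.330/0.0026243 = 506.8 K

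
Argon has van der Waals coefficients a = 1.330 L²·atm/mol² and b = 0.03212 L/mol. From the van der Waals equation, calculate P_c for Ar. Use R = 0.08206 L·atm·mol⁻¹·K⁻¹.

For a van der Waals gas, P_c = a/(27b²).
P_c = 1.330/(27×(0.03212)²) = 1.330/0.027856 = 47.75 atm

P_c ≈ 47.75 atm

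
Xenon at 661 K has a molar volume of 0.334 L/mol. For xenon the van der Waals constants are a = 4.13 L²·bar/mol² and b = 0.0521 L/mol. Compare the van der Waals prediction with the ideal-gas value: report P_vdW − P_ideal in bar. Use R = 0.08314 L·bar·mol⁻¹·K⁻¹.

Ideal: P_ideal = RT/V_m = (0.08314)(661)/0.334 = 164.538 bar
vdW: P = RT/(V_m − b) − a/V_m² = 54.9555/0.281900 − 4.13/0.111556 = 194.947 − 37.0218 = 157.925 bar
ΔP = 157.925 − 164.538 = -6.61 bar

ΔP ≈ -6.61 bar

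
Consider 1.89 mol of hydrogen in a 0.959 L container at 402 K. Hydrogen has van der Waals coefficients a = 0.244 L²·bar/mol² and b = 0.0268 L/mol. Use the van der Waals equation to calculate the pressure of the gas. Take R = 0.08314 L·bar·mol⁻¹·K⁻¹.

P = nRT/(V − nb) − a n²/V²
nRT/(V − nb) = (1.89)(0.08314)(402)/(0.959 − 1.89×0.0268) = 63.168/0.90835 = 69.541 bar
a n²/V² = (0.244)(1.89)²/(0.959)² = 0.94771 bar
P = 69.541 − 0.94771 = 68.59 bar

P ≈ 68.59 bar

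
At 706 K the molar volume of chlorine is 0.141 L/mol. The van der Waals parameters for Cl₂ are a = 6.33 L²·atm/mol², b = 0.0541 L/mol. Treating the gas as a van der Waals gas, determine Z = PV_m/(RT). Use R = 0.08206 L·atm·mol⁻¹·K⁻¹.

P = RT/(V_m − b) − a/V_m² = (0.08206)(706)/(0.141 − 0.0541) − 6.33/(0.141)²
  = 57.934/0.086900 − 318.39 = 666.67 − 318.39 = 348.28 atm
Z = PV_m/(RT) = (348.28)(0.141)/((0.08206)(706)) = 49.107/57.934 = 0.8476

Z ≈ 0.8476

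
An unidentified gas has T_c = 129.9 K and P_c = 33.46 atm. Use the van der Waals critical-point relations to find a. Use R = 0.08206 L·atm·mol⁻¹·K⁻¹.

From T_c = 8a/(27Rb) and P_c = a/(27b²): a = 27 R² T_c²/(64 P_c).
a = 27×(0.08206)²×(129.9)²/(64×33.46) = 3067.9/2141.4 = 1.433 L²·atm/mol²

a ≈ 1.433 L²·atm/mol²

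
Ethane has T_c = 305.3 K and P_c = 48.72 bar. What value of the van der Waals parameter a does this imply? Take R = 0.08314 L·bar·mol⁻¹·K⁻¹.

From T_c = 8a/(27Rb) and P_c = a/(27b²): a = 27 R² T_c²/(64 P_c).
a = 27×(0.08314)²×(305.3)²/(64×48.72) = 17396/3118.1 = 5.579 L²·bar/mol²

a ≈ 5.579 L²·bar/mol²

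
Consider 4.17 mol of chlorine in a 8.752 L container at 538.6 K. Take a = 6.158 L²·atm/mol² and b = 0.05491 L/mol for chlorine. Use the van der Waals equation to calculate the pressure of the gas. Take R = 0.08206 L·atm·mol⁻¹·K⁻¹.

P = nRT/(V − nb) − a n²/V²
nRT/(V − nb) = (4.17)(0.08206)(538.6)/(8.752 − 4.17×0.05491) = 184.30/8.5230 = 21.624 atm
a n²/V² = (6.158)(4.17)²/(8.752)² = 1.3980 atm
P = 21.624 − 1.3980 = 20.23 atm

P ≈ 20.23 atm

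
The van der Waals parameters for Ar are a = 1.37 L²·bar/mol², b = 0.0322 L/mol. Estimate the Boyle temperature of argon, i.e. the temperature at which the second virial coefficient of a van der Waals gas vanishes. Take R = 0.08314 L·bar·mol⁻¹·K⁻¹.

T_B ≈ 511.7 K

For a van der Waals gas the second virial coefficient B₂ = b − a/(RT) vanishes at T_B = a/(Rb).
T_B = 1.37/(0.08314×0.0322) = 1.37/0.0026771 = 511.7 K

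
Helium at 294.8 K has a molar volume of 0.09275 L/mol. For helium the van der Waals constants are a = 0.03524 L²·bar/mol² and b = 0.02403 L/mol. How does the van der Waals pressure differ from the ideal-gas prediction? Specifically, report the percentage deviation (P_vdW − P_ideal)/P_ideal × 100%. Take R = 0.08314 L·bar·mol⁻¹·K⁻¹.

Ideal: P_ideal = RT/V_m = (0.08314)(294.8)/0.09275 = 264.255 bar
vdW: P = RT/(V_m − b) − a/V_m² = 24.5097/0.0687200 − 0.03524/0.00860256 = 356.660 − 4.09646 = 352.564 bar
% deviation = (352.564 − 264.255)/264.255 × 100% = 33.42%

33.42 %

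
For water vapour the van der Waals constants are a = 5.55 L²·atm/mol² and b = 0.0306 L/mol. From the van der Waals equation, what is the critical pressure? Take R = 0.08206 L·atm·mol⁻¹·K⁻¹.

For a van der Waals gas, P_c = a/(27b²).
P_c = 5.55/(27×(0.0306)²) = 5.55/0.025282 = 219.5 atm

P_c ≈ 219.5 atm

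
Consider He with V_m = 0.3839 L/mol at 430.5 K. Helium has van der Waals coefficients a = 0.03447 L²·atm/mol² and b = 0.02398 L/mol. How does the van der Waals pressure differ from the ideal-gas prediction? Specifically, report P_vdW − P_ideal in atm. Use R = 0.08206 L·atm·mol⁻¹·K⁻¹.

Ideal: P_ideal = RT/V_m = (0.08206)(430.5)/0.3839 = 92.0209 atm
vdW: P = RT/(V_m − b) − a/V_m² = 35.3268/0.359920 − 0.03447/0.147379 = 98.1518 − 0.233887 = 97.9179 atm
ΔP = 97.9179 − 92.0209 = 5.897 atm

ΔP ≈ 5.897 atm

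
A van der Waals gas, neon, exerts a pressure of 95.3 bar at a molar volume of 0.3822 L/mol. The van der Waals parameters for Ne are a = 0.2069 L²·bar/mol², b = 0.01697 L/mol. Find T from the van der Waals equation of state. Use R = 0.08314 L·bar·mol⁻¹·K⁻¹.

T ≈ 424.9 K

T = (P + a/V_m²)(V_m − b)/R
P + a/V_m² = 95.3 + 0.2069/(0.3822)² = 96.716 bar
V_m − b = 0.3822 − 0.01697 = 0.36523 L/mol
T = (96.716)(0.36523)/0.08314 = 424.9 K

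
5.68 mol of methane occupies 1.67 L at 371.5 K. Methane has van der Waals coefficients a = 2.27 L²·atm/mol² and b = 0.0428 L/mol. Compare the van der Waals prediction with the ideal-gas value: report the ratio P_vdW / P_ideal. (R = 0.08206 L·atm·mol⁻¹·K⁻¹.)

Ideal: P_ideal = nRT/V = (5.68)(0.08206)(371.5)/1.67 = 103.686 atm
vdW: P = nRT/(V − nb) − a n²/V² = 173.156/1.42690 − 73.2356/2.78890 = 121.351 − 26.2597 = 95.091 atm
Ratio = 95.091/103.686 = 0.9171

P_vdW / P_ideal ≈ 0.9171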